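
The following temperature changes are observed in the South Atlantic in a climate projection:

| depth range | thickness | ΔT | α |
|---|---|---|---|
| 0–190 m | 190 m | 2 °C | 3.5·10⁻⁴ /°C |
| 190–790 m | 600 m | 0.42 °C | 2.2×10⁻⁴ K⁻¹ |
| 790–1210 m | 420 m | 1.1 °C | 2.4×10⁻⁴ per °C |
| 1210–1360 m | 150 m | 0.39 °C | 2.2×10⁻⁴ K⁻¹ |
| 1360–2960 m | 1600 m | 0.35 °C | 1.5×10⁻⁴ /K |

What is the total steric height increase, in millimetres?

about 400 mm

Layer 1: 3.5×10⁻⁴ × 190 × 2 = 0.13300 m
600 × 0.42 × 2.2×10⁻⁴ = 0.05544 m
Layer 3: 420 × 2.4×10⁻⁴ × 1.1 = 0.11088 m
0.39 × 150 × 2.2×10⁻⁴ = 0.01287 m
Layer 5: 0.35 × 1.5×10⁻⁴ × 1600 = 0.08400 m
Δh = 0.13300 + 0.05544 + 0.11088 + 0.01287 + 0.08400 = 0.39619 m ≈ 400 mm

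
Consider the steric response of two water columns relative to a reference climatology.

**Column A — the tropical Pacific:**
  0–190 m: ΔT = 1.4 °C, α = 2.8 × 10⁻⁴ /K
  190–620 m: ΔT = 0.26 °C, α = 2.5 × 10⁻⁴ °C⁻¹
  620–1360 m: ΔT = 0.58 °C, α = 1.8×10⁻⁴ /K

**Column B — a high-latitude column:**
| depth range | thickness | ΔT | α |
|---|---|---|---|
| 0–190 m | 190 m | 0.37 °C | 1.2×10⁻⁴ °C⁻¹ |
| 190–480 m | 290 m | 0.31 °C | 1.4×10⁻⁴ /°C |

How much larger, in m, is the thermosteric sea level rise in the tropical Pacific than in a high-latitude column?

A Layer 1: 2.8×10⁻⁴ × 1.4 × 190 = 0.07448 m
A 0.26 × 2.5×10⁻⁴ × 430 = 0.02795 m
A 620–1360 m: 740 × 0.58 × 1.8×10⁻⁴ = 0.077256 m
A total: 0.179686 m
B 0–190 m: 190 × 1.2×10⁻⁴ × 0.37 = 0.008436 m
B Layer 2: 1.4×10⁻⁴ × 290 × 0.31 = 0.012586 m
B total: 0.021022 m
Difference: 0.179686 − 0.021022 = 0.158664 m

Δh_A − Δh_B ≈ 0.16 m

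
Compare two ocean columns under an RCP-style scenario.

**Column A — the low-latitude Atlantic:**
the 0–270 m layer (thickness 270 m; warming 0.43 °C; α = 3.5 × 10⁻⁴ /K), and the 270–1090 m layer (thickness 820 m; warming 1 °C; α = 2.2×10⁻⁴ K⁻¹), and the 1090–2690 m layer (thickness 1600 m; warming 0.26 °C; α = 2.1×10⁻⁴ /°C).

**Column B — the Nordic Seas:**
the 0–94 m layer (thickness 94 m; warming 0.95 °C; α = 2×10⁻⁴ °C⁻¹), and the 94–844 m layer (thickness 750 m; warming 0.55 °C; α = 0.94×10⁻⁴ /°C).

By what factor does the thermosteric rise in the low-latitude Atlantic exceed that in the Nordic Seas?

a factor of 5.45

A Layer 1: 3.5×10⁻⁴ × 0.43 × 270 = 0.040635 m
A 270–1090 m: 820 × 1 × 2.2×10⁻⁴ = 0.18040 m
A 1090–2690 m: 2.1×10⁻⁴ × 1600 × 0.26 = 0.08736 m
A total: 0.308395 m
B Layer 1: 94 × 0.95 × 2×10⁻⁴ = 0.01786 m
B Layer 2: 750 × 0.94×10⁻⁴ × 0.55 = 0.038775 m
B total: 0.056635 m
Ratio: 0.308395 / 0.056635 ≈ 5.445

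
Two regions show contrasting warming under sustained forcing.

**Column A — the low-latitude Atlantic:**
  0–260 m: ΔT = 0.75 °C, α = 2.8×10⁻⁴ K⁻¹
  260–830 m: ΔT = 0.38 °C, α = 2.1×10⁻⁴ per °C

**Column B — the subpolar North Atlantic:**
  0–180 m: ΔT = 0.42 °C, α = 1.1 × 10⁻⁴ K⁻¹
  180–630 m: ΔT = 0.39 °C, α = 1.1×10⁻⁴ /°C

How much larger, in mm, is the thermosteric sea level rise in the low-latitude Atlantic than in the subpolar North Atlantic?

A 2.8×10⁻⁴ × 260 × 0.75 = 0.05460 m
A 570 × 0.38 × 2.1×10⁻⁴ = 0.045486 m
A total: 0.100086 m
B 0–180 m: 0.42 × 180 × 1.1×10⁻⁴ = 0.008316 m
B Layer 2: 0.39 × 450 × 1.1×10⁻⁴ = 0.019305 m
B total: 0.027621 m
Difference: 0.100086 − 0.027621 = 0.072465 m

72.5 mm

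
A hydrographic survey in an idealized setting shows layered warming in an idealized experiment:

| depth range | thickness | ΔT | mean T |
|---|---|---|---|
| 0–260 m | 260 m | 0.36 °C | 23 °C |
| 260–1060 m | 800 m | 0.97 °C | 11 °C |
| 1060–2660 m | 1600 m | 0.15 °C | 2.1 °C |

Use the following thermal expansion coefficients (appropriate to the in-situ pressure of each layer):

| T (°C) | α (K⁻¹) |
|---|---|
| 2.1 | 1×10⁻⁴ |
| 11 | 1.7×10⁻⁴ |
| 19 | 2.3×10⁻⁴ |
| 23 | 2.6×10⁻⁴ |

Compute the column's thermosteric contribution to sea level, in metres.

Layer 1 at 23 °C → α = 2.6×10⁻⁴ K⁻¹
Layer 2 at 11 °C → α = 1.7×10⁻⁴ K⁻¹
Layer 3 at 2.1 °C → α = 1×10⁻⁴ K⁻¹
0.36 × 2.6×10⁻⁴ × 260 = 0.024336 m
260–1060 m: 800 × 1.7×10⁻⁴ × 0.97 = 0.13192 m
Layer 3: 1×10⁻⁴ × 1600 × 0.15 = 0.02400 m
Δh = 0.024336 + 0.13192 + 0.02400 = 0.180256 m

about 0.180 m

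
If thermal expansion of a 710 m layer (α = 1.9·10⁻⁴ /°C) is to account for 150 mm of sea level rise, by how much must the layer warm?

ΔT = Δh/(αH) = 0.15 / (1.9×10⁻⁴ × 710) ≈ 1.112 K

ΔT ≈ 1.1 K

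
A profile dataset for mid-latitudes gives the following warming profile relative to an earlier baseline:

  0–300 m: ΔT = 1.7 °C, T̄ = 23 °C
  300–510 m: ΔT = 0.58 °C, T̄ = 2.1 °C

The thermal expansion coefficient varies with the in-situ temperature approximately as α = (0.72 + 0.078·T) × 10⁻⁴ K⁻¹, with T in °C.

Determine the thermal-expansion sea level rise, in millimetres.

139 mm of thermosteric rise

Layer 1: α = (0.72 + 0.078×23)×10⁻⁴ = 2.514×10⁻⁴ K⁻¹
Layer 2: α = (0.72 + 0.078×2.1)×10⁻⁴ = 0.8838×10⁻⁴ K⁻¹
0–300 m: 1.7 × 2.514×10⁻⁴ × 300 = 0.128214 m
Layer 2: 0.8838×10⁻⁴ × 210 × 0.58 = 0.010764684 m
Δh = 0.128214 + 0.010764684 = 0.138978684 m ≈ 139 mm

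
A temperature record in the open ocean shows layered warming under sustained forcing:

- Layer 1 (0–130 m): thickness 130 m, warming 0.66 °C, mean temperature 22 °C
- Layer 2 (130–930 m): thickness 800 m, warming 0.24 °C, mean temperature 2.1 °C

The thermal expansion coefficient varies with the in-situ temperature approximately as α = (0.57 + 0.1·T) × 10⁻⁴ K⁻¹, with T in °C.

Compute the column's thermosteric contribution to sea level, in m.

Δh ≈ 0.039 m

Layer 1: α = (0.57 + 0.1×22)×10⁻⁴ = 2.77×10⁻⁴ K⁻¹
Layer 2: α = (0.57 + 0.1×2.1)×10⁻⁴ = 0.78×10⁻⁴ K⁻¹
0–130 m: 2.77×10⁻⁴ × 130 × 0.66 = 0.0237666 m
Layer 2: 0.78×10⁻⁴ × 0.24 × 800 = 0.014976 m
Δh = 0.0237666 + 0.014976 = 0.0387426 m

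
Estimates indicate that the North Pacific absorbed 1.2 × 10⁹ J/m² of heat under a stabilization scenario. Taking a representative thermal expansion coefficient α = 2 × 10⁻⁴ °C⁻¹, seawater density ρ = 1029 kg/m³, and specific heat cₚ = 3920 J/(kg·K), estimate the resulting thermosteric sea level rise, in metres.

Δh = αQ/(ρcₚ) = 2×10⁻⁴ × 1.2×10⁹ / (1029 × 3920) ≈ 0.059499 m

about 0.0595 m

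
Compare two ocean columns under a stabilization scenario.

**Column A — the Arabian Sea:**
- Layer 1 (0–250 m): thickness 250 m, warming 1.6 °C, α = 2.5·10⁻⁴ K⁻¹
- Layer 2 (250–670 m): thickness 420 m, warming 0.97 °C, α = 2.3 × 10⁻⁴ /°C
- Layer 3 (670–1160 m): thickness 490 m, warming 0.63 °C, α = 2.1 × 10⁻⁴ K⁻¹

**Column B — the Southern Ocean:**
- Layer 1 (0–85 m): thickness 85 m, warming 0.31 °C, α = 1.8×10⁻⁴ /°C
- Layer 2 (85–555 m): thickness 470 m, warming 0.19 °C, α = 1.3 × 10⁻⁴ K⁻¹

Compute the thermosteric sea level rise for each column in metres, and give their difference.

Δh_A ≈ 0.26 m, Δh_B ≈ 0.016 m; difference ≈ 0.24 m

A Layer 1: 1.6 × 250 × 2.5×10⁻⁴ = 0.10000 m
A 2.3×10⁻⁴ × 0.97 × 420 = 0.093702 m
A Layer 3: 2.1×10⁻⁴ × 0.63 × 490 = 0.064827 m
A total: 0.258529 m
B 1.8×10⁻⁴ × 0.31 × 85 = 0.004743 m
B Layer 2: 1.3×10⁻⁴ × 470 × 0.19 = 0.011609 m
B total: 0.016352 m
Difference: 0.258529 − 0.016352 = 0.242177 m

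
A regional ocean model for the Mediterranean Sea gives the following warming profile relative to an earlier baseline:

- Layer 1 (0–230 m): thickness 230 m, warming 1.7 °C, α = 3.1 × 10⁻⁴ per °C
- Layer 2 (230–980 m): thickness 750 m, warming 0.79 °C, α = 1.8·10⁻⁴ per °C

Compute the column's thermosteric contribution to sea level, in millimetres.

Layer 1: 3.1×10⁻⁴ × 230 × 1.7 = 0.12121 m
230–980 m: 0.79 × 1.8×10⁻⁴ × 750 = 0.10665 m
Δh = 0.12121 + 0.10665 = 0.22786 m ≈ 230 mm

Δh = 230 mm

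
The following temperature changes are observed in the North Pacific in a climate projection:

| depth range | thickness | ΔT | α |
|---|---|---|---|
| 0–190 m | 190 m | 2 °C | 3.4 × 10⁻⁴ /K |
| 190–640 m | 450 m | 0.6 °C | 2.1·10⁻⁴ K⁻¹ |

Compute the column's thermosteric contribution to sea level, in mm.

3.4×10⁻⁴ × 2 × 190 = 0.12920 m
Layer 2: 450 × 2.1×10⁻⁴ × 0.6 = 0.05670 m
Δh = 0.12920 + 0.05670 = 0.18590 m

Δh ≈ 190 mm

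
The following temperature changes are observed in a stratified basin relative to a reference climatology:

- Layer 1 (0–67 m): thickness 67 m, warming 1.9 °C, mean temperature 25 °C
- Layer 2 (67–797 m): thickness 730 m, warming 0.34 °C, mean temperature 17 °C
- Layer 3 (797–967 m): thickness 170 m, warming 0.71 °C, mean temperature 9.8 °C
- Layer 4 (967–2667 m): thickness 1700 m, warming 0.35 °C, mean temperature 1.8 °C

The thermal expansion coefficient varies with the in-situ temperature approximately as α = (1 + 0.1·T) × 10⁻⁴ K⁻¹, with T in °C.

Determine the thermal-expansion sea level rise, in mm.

Δh = 210 mm

Layer 1: α = (1 + 0.1×25)×10⁻⁴ = 3.5×10⁻⁴ K⁻¹
Layer 2: α = (1 + 0.1×17)×10⁻⁴ = 2.7×10⁻⁴ K⁻¹
Layer 3: α = (1 + 0.1×9.8)×10⁻⁴ = 1.98×10⁻⁴ K⁻¹
Layer 4: α = (1 + 0.1×1.8)×10⁻⁴ = 1.18×10⁻⁴ K⁻¹
Layer 1: 3.5×10⁻⁴ × 67 × 1.9 = 0.044555 m
0.34 × 730 × 2.7×10⁻⁴ = 0.067014 m
Layer 3: 1.98×10⁻⁴ × 0.71 × 170 = 0.0238986 m
967–2667 m: 1700 × 1.18×10⁻⁴ × 0.35 = 0.07021 m
Δh = 0.044555 + 0.067014 + 0.0238986 + 0.07021 = 0.2056776 m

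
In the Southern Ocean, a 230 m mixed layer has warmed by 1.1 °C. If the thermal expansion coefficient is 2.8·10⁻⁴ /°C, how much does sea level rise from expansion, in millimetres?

Δh = αΔT·H = 2.8×10⁻⁴ × 1.1 × 230 = 0.07084 m

70.8 mm of thermosteric rise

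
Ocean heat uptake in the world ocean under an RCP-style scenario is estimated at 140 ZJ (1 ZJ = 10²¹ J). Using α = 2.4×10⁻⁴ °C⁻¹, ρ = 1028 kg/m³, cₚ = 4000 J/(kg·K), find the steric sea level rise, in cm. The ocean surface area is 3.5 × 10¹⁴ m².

Δh = 2.33 cm

Per unit area: Q = 140×10²¹ / (3.5×10¹⁴) = 4×10⁸ J/m²
Δh = αQ/(ρcₚ) = 2.4×10⁻⁴ × 4×10⁸ / (1028 × 4000) ≈ 0.023346 m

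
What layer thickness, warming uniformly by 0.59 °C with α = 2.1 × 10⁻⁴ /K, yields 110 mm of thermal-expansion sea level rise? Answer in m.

H = Δh/(αΔT) = 0.11 / (2.1×10⁻⁴ × 0.59) ≈ 887.8 m

about 888 m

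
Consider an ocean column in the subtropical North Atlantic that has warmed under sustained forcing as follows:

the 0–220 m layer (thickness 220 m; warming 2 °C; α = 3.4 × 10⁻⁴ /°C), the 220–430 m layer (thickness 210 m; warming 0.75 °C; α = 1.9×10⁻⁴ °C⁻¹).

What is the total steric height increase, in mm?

Layer 1: 3.4×10⁻⁴ × 220 × 2 = 0.14960 m
Layer 2: 1.9×10⁻⁴ × 0.75 × 210 = 0.029925 m
Δh = 0.14960 + 0.029925 = 0.179525 m

Δh ≈ 180 mm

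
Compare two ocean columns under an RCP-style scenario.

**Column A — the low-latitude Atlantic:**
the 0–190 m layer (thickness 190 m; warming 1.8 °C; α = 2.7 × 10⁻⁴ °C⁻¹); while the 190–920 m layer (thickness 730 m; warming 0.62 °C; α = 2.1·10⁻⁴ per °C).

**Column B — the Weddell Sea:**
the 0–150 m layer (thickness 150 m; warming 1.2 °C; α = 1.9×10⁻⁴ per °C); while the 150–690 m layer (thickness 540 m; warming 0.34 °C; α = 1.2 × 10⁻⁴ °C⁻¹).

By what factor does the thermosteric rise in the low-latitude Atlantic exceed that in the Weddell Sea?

a factor of 3.3

A 1.8 × 2.7×10⁻⁴ × 190 = 0.09234 m
A 730 × 0.62 × 2.1×10⁻⁴ = 0.095046 m
A total: 0.187386 m
B 1.9×10⁻⁴ × 150 × 1.2 = 0.03420 m
B 1.2×10⁻⁴ × 0.34 × 540 = 0.022032 m
B total: 0.056232 m
Ratio: 0.187386 / 0.056232 ≈ 3.332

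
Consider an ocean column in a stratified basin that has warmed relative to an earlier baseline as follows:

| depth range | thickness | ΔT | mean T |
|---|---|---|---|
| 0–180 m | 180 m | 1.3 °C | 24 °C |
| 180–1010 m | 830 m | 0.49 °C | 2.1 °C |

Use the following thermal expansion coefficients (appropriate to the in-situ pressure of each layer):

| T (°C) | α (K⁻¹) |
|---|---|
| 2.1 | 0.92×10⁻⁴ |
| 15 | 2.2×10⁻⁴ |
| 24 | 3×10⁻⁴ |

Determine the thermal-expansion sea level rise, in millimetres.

Δh = 110 mm

Layer 1 at 24 °C → α = 3×10⁻⁴ K⁻¹
Layer 2 at 2.1 °C → α = 0.92×10⁻⁴ K⁻¹
180 × 3×10⁻⁴ × 1.3 = 0.07020 m
Layer 2: 0.49 × 830 × 0.92×10⁻⁴ = 0.0374164 m
Δh = 0.07020 + 0.0374164 = 0.1076164 m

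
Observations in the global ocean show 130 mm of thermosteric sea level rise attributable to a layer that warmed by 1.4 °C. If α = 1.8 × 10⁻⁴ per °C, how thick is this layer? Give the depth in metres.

520 m

H = Δh/(αΔT) = 0.13 / (1.8×10⁻⁴ × 1.4) ≈ 515.9 m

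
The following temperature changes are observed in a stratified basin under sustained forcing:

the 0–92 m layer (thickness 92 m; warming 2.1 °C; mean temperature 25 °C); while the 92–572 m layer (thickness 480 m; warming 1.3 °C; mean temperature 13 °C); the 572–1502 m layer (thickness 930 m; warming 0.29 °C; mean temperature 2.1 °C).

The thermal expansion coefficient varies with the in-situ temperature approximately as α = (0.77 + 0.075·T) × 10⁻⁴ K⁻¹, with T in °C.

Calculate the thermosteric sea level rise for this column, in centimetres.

Δh = 19 cm

Layer 1: α = (0.77 + 0.075×25)×10⁻⁴ = 2.645×10⁻⁴ K⁻¹
Layer 2: α = (0.77 + 0.075×13)×10⁻⁴ = 1.745×10⁻⁴ K⁻¹
Layer 3: α = (0.77 + 0.075×2.1)×10⁻⁴ = 0.9275×10⁻⁴ K⁻¹
Layer 1: 92 × 2.1 × 2.645×10⁻⁴ = 0.0511014 m
92–572 m: 1.745×10⁻⁴ × 1.3 × 480 = 0.108888 m
Layer 3: 0.9275×10⁻⁴ × 930 × 0.29 = 0.025014675 m
Δh = 0.0511014 + 0.108888 + 0.025014675 = 0.185004075 m ≈ 19 cm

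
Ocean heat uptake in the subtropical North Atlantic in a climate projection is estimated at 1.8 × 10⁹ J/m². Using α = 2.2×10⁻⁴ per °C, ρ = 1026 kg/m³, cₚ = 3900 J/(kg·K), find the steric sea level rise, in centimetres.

Δh ≈ 9.90 cm

Δh = αQ/(ρcₚ) = 2.2×10⁻⁴ × 1.8×10⁹ / (1026 × 3900) ≈ 0.098965 m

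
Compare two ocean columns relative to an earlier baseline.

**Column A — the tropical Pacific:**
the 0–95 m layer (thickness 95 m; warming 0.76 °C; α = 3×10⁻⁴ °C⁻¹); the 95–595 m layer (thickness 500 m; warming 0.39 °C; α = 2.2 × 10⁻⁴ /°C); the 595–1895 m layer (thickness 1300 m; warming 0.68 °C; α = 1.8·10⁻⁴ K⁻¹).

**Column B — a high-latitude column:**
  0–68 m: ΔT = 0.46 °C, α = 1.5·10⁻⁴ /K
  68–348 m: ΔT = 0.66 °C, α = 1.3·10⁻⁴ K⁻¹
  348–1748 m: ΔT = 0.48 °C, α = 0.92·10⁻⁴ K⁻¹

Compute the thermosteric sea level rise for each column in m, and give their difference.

Δh_A ≈ 0.22 m, Δh_B ≈ 0.091 m; difference ≈ 0.13 m

A 95 × 0.76 × 3×10⁻⁴ = 0.02166 m
A 95–595 m: 2.2×10⁻⁴ × 0.39 × 500 = 0.04290 m
A 595–1895 m: 1300 × 1.8×10⁻⁴ × 0.68 = 0.15912 m
A total: 0.22368 m
B 0–68 m: 1.5×10⁻⁴ × 0.46 × 68 = 0.004692 m
B 68–348 m: 1.3×10⁻⁴ × 280 × 0.66 = 0.024024 m
B 0.92×10⁻⁴ × 0.48 × 1400 = 0.061824 m
B total: 0.09054 m
Difference: 0.22368 − 0.09054 = 0.13314 m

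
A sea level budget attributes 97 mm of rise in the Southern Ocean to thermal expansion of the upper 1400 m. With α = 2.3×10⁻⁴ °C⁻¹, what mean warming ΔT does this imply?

0.301 K

ΔT = Δh/(αH) = 0.097 / (2.3×10⁻⁴ × 1400) ≈ 0.3012 K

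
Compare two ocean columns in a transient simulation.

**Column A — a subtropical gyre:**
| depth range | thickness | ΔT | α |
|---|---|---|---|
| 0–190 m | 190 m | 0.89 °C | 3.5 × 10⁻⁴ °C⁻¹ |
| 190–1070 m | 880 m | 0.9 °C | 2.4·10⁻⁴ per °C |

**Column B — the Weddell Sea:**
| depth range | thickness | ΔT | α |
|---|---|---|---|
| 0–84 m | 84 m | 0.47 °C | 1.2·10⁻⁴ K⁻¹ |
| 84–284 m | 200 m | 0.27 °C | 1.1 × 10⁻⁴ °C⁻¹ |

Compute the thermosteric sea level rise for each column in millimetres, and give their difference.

A Layer 1: 190 × 0.89 × 3.5×10⁻⁴ = 0.059185 m
A Layer 2: 0.9 × 2.4×10⁻⁴ × 880 = 0.19008 m
A total: 0.249265 m
B Layer 1: 84 × 0.47 × 1.2×10⁻⁴ = 0.0047376 m
B Layer 2: 1.1×10⁻⁴ × 200 × 0.27 = 0.00594 m
B total: 0.0106776 m
Difference: 0.249265 − 0.0106776 = 0.2385874 m

A: 250 mm; B: 11 mm; difference 240 mm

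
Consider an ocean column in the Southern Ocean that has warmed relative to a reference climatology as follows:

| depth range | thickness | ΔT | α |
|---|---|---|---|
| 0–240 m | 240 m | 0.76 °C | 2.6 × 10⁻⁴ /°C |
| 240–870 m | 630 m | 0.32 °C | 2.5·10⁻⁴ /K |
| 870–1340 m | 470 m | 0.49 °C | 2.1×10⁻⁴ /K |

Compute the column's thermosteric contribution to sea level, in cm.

14.6 cm

2.6×10⁻⁴ × 240 × 0.76 = 0.047424 m
Layer 2: 2.5×10⁻⁴ × 0.32 × 630 = 0.05040 m
0.49 × 2.1×10⁻⁴ × 470 = 0.048363 m
Δh = 0.047424 + 0.05040 + 0.048363 = 0.146187 m ≈ 14.6 cm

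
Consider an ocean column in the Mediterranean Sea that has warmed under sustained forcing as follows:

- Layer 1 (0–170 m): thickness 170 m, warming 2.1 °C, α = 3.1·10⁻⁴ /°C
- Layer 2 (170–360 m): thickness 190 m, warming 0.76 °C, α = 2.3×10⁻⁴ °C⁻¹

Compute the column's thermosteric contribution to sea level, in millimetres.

Δh ≈ 140 mm

0–170 m: 170 × 3.1×10⁻⁴ × 2.1 = 0.11067 m
170–360 m: 190 × 2.3×10⁻⁴ × 0.76 = 0.033212 m
Δh = 0.11067 + 0.033212 = 0.143882 m ≈ 140 mm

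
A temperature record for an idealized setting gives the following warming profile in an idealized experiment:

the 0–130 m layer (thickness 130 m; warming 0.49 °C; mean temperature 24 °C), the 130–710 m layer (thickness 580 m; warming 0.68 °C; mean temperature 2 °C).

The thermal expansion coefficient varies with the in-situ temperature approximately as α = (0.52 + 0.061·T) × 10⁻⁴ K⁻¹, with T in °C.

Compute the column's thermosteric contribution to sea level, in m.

Layer 1: α = (0.52 + 0.061×24)×10⁻⁴ = 1.984×10⁻⁴ K⁻¹
Layer 2: α = (0.52 + 0.061×2)×10⁻⁴ = 0.642×10⁻⁴ K⁻¹
Layer 1: 0.49 × 1.984×10⁻⁴ × 130 = 0.01263808 m
Layer 2: 0.642×10⁻⁴ × 0.68 × 580 = 0.02532048 m
Δh = 0.01263808 + 0.02532048 = 0.03795856 m ≈ 0.0380 m

about 0.0380 m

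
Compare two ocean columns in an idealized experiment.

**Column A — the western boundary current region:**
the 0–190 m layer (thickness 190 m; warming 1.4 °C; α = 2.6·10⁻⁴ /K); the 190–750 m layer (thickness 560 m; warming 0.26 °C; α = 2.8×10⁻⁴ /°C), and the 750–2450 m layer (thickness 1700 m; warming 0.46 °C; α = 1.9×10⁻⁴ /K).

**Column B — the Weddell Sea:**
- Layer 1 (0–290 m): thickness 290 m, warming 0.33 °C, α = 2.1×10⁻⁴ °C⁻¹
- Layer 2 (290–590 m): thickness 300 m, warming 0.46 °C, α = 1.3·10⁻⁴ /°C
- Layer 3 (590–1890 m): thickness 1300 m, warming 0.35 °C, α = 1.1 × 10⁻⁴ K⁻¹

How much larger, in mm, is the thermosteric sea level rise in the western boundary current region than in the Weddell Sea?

170 mm

A Layer 1: 190 × 1.4 × 2.6×10⁻⁴ = 0.06916 m
A 0.26 × 2.8×10⁻⁴ × 560 = 0.040768 m
A 1700 × 1.9×10⁻⁴ × 0.46 = 0.14858 m
A total: 0.258508 m
B Layer 1: 2.1×10⁻⁴ × 0.33 × 290 = 0.020097 m
B 290–590 m: 0.46 × 300 × 1.3×10⁻⁴ = 0.01794 m
B 1300 × 0.35 × 1.1×10⁻⁴ = 0.05005 m
B total: 0.088087 m
Difference: 0.258508 − 0.088087 = 0.170421 m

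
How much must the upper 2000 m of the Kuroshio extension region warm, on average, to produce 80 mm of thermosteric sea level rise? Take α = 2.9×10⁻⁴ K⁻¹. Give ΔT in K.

about 0.14 K

ΔT = Δh/(αH) = 0.08 / (2.9×10⁻⁴ × 2000) ≈ 0.1379 K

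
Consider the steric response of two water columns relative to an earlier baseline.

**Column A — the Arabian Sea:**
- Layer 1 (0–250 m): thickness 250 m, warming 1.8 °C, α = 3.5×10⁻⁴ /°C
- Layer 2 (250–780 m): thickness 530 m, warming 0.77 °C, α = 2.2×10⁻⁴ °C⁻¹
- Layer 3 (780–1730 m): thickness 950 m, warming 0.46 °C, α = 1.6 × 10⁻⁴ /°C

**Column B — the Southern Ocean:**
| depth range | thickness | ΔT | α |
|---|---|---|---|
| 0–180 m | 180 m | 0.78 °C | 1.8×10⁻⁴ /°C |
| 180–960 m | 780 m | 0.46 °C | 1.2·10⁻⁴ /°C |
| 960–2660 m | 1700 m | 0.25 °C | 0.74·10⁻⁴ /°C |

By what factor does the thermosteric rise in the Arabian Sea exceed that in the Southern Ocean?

3.2

A 250 × 1.8 × 3.5×10⁻⁴ = 0.15750 m
A Layer 2: 0.77 × 2.2×10⁻⁴ × 530 = 0.089782 m
A Layer 3: 0.46 × 950 × 1.6×10⁻⁴ = 0.06992 m
A total: 0.317202 m
B Layer 1: 1.8×10⁻⁴ × 0.78 × 180 = 0.025272 m
B 780 × 0.46 × 1.2×10⁻⁴ = 0.043056 m
B Layer 3: 0.25 × 1700 × 0.74×10⁻⁴ = 0.03145 m
B total: 0.099778 m
Ratio: 0.317202 / 0.099778 ≈ 3.179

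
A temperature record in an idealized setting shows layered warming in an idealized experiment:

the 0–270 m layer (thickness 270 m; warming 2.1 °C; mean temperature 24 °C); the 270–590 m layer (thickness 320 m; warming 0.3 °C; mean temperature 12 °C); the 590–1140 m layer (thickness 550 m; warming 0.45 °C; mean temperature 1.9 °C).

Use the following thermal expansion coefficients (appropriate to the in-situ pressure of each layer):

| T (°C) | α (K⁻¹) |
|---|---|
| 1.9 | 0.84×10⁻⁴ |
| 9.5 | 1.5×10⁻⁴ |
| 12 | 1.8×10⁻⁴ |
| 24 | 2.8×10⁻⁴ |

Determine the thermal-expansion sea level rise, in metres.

Δh ≈ 0.197 m

Layer 1 at 24 °C → α = 2.8×10⁻⁴ K⁻¹
Layer 2 at 12 °C → α = 1.8×10⁻⁴ K⁻¹
Layer 3 at 1.9 °C → α = 0.84×10⁻⁴ K⁻¹
0–270 m: 2.1 × 2.8×10⁻⁴ × 270 = 0.15876 m
Layer 2: 1.8×10⁻⁴ × 0.3 × 320 = 0.01728 m
590–1140 m: 0.45 × 0.84×10⁻⁴ × 550 = 0.02079 m
Δh = 0.15876 + 0.01728 + 0.02079 = 0.19683 m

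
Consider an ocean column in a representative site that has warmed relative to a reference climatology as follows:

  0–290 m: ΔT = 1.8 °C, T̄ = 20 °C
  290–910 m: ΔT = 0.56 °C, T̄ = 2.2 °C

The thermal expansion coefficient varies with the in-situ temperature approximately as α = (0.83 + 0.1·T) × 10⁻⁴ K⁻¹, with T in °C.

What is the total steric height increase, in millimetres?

Layer 1: α = (0.83 + 0.1×20)×10⁻⁴ = 2.83×10⁻⁴ K⁻¹
Layer 2: α = (0.83 + 0.1×2.2)×10⁻⁴ = 1.05×10⁻⁴ K⁻¹
Layer 1: 1.8 × 2.83×10⁻⁴ × 290 = 0.147726 m
Layer 2: 1.05×10⁻⁴ × 620 × 0.56 = 0.036456 m
Δh = 0.147726 + 0.036456 = 0.184182 m ≈ 184 mm

184 mm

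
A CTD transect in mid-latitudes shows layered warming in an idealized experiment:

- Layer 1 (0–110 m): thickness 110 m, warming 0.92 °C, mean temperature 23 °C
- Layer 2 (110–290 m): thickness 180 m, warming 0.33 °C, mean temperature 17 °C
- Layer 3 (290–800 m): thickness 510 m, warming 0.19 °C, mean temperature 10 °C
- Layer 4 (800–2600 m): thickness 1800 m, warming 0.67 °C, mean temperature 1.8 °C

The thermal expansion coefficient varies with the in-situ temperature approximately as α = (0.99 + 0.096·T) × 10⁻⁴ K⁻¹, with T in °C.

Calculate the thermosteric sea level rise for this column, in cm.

21 cm

Layer 1: α = (0.99 + 0.096×23)×10⁻⁴ = 3.198×10⁻⁴ K⁻¹
Layer 2: α = (0.99 + 0.096×17)×10⁻⁴ = 2.622×10⁻⁴ K⁻¹
Layer 3: α = (0.99 + 0.096×10)×10⁻⁴ = 1.95×10⁻⁴ K⁻¹
Layer 4: α = (0.99 + 0.096×1.8)×10⁻⁴ = 1.1628×10⁻⁴ K⁻¹
Layer 1: 110 × 0.92 × 3.198×10⁻⁴ = 0.03236376 m
Layer 2: 180 × 0.33 × 2.622×10⁻⁴ = 0.01557468 m
290–800 m: 1.95×10⁻⁴ × 510 × 0.19 = 0.0188955 m
800–2600 m: 1800 × 1.1628×10⁻⁴ × 0.67 = 0.14023368 m
Δh = 0.03236376 + 0.01557468 + 0.0188955 + 0.14023368 = 0.20706762 m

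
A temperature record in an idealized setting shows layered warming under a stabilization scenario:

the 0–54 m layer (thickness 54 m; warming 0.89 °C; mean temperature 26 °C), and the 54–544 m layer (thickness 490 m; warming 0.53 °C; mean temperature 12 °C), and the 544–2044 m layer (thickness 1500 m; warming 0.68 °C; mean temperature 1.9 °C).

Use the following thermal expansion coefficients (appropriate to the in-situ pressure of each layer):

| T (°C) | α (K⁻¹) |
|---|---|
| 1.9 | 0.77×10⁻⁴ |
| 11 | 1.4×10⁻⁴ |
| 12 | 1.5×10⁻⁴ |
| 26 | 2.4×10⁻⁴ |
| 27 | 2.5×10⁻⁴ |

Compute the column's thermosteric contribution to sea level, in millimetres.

129 mm of thermosteric rise

Layer 1 at 26 °C → α = 2.4×10⁻⁴ K⁻¹
Layer 2 at 12 °C → α = 1.5×10⁻⁴ K⁻¹
Layer 3 at 1.9 °C → α = 0.77×10⁻⁴ K⁻¹
Layer 1: 2.4×10⁻⁴ × 0.89 × 54 = 0.0115344 m
490 × 1.5×10⁻⁴ × 0.53 = 0.038955 m
1500 × 0.68 × 0.77×10⁻⁴ = 0.07854 m
Δh = 0.0115344 + 0.038955 + 0.07854 = 0.1290294 m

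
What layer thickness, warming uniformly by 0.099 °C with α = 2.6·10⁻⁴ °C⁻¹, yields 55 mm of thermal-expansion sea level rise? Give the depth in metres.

H = Δh/(αΔT) = 0.055 / (2.6×10⁻⁴ × 0.099) ≈ 2137 m

2140 m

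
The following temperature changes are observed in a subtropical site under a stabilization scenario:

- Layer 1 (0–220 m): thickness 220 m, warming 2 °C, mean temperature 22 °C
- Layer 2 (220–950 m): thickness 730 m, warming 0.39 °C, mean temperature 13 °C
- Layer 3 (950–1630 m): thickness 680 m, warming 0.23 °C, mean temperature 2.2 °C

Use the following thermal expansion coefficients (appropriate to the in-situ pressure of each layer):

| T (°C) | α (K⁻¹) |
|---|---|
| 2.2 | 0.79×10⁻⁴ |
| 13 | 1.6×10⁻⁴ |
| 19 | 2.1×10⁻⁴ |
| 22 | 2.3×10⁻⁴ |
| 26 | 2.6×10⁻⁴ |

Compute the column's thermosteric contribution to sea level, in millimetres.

Layer 1 at 22 °C → α = 2.3×10⁻⁴ K⁻¹
Layer 2 at 13 °C → α = 1.6×10⁻⁴ K⁻¹
Layer 3 at 2.2 °C → α = 0.79×10⁻⁴ K⁻¹
Layer 1: 2.3×10⁻⁴ × 2 × 220 = 0.10120 m
Layer 2: 1.6×10⁻⁴ × 0.39 × 730 = 0.045552 m
Layer 3: 0.23 × 0.79×10⁻⁴ × 680 = 0.0123556 m
Δh = 0.10120 + 0.045552 + 0.0123556 = 0.1591076 m

160 mm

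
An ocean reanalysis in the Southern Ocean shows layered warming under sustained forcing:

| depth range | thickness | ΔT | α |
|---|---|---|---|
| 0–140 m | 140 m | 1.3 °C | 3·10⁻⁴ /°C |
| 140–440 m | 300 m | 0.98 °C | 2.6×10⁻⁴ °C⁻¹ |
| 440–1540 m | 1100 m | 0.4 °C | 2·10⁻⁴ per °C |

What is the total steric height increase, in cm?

Layer 1: 3×10⁻⁴ × 1.3 × 140 = 0.05460 m
2.6×10⁻⁴ × 300 × 0.98 = 0.07644 m
2×10⁻⁴ × 0.4 × 1100 = 0.08800 m
Δh = 0.05460 + 0.07644 + 0.08800 = 0.21904 m

Δh ≈ 22 cm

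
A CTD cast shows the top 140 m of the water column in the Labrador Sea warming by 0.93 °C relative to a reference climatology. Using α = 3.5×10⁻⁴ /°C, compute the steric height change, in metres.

Δh = αΔT·H = 3.5×10⁻⁴ × 0.93 × 140 = 0.04557 m

Δh = 0.0456 m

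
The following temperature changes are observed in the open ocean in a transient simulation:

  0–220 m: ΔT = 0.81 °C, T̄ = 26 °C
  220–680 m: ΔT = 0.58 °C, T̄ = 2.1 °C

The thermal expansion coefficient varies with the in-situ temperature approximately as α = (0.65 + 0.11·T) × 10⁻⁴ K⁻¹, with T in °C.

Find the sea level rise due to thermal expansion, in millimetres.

Layer 1: α = (0.65 + 0.11×26)×10⁻⁴ = 3.51×10⁻⁴ K⁻¹
Layer 2: α = (0.65 + 0.11×2.1)×10⁻⁴ = 0.881×10⁻⁴ K⁻¹
Layer 1: 220 × 3.51×10⁻⁴ × 0.81 = 0.0625482 m
0.881×10⁻⁴ × 0.58 × 460 = 0.02350508 m
Δh = 0.0625482 + 0.02350508 = 0.08605328 m ≈ 86 mm

86 mm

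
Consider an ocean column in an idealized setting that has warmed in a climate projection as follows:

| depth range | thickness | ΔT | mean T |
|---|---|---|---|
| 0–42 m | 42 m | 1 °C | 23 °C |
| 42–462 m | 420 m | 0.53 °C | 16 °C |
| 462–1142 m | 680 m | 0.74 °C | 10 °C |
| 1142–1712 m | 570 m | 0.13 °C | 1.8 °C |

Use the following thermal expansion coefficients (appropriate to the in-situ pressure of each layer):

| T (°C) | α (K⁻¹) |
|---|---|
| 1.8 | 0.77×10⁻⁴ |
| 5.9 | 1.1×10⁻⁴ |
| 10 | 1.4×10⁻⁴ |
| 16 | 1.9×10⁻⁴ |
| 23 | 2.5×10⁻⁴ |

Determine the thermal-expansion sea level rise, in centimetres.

Layer 1 at 23 °C → α = 2.5×10⁻⁴ K⁻¹
Layer 2 at 16 °C → α = 1.9×10⁻⁴ K⁻¹
Layer 3 at 10 °C → α = 1.4×10⁻⁴ K⁻¹
Layer 4 at 1.8 °C → α = 0.77×10⁻⁴ K⁻¹
2.5×10⁻⁴ × 1 × 42 = 0.01050 m
1.9×10⁻⁴ × 0.53 × 420 = 0.042294 m
1.4×10⁻⁴ × 680 × 0.74 = 0.070448 m
Layer 4: 570 × 0.77×10⁻⁴ × 0.13 = 0.0057057 m
Δh = 0.01050 + 0.042294 + 0.070448 + 0.0057057 = 0.1289477 m ≈ 12.9 cm

Δh = 12.9 cm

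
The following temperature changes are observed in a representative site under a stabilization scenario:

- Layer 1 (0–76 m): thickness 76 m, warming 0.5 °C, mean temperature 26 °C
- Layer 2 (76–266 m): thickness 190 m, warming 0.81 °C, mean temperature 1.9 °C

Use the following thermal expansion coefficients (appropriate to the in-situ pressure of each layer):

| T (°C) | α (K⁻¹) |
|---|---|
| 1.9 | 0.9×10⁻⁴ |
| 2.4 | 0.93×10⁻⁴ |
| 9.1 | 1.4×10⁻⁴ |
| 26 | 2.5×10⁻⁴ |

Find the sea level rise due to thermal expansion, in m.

Layer 1 at 26 °C → α = 2.5×10⁻⁴ K⁻¹
Layer 2 at 1.9 °C → α = 0.9×10⁻⁴ K⁻¹
2.5×10⁻⁴ × 76 × 0.5 = 0.00950 m
0.81 × 0.9×10⁻⁴ × 190 = 0.013851 m
Δh = 0.00950 + 0.013851 = 0.023351 m ≈ 0.0234 m

Δh = 0.0234 m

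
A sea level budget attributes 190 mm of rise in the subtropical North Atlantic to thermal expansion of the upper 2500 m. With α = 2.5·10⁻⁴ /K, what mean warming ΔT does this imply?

ΔT = Δh/(αH) = 0.19 / (2.5×10⁻⁴ × 2500) = 0.3040 K

ΔT ≈ 0.304 K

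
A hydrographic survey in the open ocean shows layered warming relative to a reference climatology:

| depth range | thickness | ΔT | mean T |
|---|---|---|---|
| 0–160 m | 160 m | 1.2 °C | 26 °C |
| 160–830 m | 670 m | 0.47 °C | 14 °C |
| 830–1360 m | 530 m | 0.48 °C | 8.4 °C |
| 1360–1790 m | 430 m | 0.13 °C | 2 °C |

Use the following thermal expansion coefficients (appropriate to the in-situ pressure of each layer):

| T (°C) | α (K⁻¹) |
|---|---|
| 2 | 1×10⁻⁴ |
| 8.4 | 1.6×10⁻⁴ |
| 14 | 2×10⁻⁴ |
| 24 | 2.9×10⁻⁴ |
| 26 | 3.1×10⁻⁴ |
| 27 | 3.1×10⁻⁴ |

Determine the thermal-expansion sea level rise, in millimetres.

Layer 1 at 26 °C → α = 3.1×10⁻⁴ K⁻¹
Layer 2 at 14 °C → α = 2×10⁻⁴ K⁻¹
Layer 3 at 8.4 °C → α = 1.6×10⁻⁴ K⁻¹
Layer 4 at 2 °C → α = 1×10⁻⁴ K⁻¹
0–160 m: 160 × 3.1×10⁻⁴ × 1.2 = 0.05952 m
670 × 2×10⁻⁴ × 0.47 = 0.06298 m
530 × 0.48 × 1.6×10⁻⁴ = 0.040704 m
1360–1790 m: 0.13 × 430 × 1×10⁻⁴ = 0.00559 m
Δh = 0.05952 + 0.06298 + 0.040704 + 0.00559 = 0.168794 m ≈ 170 mm

Δh = 170 mm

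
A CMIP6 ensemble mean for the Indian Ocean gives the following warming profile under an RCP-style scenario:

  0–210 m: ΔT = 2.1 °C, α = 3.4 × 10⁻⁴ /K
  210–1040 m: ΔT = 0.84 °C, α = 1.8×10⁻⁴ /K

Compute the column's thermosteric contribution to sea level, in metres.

Δh ≈ 0.275 m

0–210 m: 210 × 3.4×10⁻⁴ × 2.1 = 0.14994 m
Layer 2: 830 × 1.8×10⁻⁴ × 0.84 = 0.125496 m
Δh = 0.14994 + 0.125496 = 0.275436 m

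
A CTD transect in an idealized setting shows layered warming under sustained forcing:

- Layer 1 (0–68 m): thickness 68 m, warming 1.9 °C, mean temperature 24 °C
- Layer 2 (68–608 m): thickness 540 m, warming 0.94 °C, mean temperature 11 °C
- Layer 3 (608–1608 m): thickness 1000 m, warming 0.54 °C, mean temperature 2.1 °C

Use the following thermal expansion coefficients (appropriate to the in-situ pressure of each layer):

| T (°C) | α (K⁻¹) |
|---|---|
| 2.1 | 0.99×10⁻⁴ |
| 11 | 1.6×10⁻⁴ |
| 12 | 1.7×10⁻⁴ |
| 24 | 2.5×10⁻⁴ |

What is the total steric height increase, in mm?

Layer 1 at 24 °C → α = 2.5×10⁻⁴ K⁻¹
Layer 2 at 11 °C → α = 1.6×10⁻⁴ K⁻¹
Layer 3 at 2.1 °C → α = 0.99×10⁻⁴ K⁻¹
Layer 1: 1.9 × 68 × 2.5×10⁻⁴ = 0.03230 m
1.6×10⁻⁴ × 540 × 0.94 = 0.081216 m
0.54 × 0.99×10⁻⁴ × 1000 = 0.05346 m
Δh = 0.03230 + 0.081216 + 0.05346 = 0.166976 m ≈ 170 mm

Δh ≈ 170 mm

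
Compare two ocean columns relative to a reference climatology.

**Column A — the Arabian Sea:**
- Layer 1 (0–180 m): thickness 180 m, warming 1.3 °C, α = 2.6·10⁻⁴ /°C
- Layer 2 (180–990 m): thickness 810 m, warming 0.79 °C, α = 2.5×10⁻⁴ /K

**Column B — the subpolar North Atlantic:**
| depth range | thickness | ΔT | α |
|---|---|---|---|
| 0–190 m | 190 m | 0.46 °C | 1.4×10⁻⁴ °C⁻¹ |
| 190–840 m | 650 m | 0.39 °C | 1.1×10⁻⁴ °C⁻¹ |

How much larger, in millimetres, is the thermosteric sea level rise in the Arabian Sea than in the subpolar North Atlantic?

A Layer 1: 1.3 × 2.6×10⁻⁴ × 180 = 0.06084 m
A 180–990 m: 0.79 × 810 × 2.5×10⁻⁴ = 0.159975 m
A total: 0.220815 m
B 0.46 × 1.4×10⁻⁴ × 190 = 0.012236 m
B 190–840 m: 650 × 0.39 × 1.1×10⁻⁴ = 0.027885 m
B total: 0.040121 m
Difference: 0.220815 − 0.040121 = 0.180694 m

181 mm larger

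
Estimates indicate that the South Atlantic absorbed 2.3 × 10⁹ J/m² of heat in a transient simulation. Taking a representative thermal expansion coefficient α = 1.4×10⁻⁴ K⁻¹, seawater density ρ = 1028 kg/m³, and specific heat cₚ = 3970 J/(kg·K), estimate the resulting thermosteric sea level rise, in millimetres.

78.9 mm

Δh = αQ/(ρcₚ) = 1.4×10⁻⁴ × 2.3×10⁹ / (1028 × 3970) ≈ 0.078899 m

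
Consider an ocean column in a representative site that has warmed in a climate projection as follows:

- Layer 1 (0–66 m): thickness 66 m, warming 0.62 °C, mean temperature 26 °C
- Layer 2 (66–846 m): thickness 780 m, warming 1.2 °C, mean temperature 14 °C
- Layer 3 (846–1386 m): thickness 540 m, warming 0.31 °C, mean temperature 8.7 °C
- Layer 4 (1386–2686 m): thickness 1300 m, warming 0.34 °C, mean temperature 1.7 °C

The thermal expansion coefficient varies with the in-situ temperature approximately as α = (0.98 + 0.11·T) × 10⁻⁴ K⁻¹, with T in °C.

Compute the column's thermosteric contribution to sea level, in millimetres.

Layer 1: α = (0.98 + 0.11×26)×10⁻⁴ = 3.84×10⁻⁴ K⁻¹
Layer 2: α = (0.98 + 0.11×14)×10⁻⁴ = 2.52×10⁻⁴ K⁻¹
Layer 3: α = (0.98 + 0.11×8.7)×10⁻⁴ = 1.937×10⁻⁴ K⁻¹
Layer 4: α = (0.98 + 0.11×1.7)×10⁻⁴ = 1.167×10⁻⁴ K⁻¹
66 × 3.84×10⁻⁴ × 0.62 = 0.01571328 m
2.52×10⁻⁴ × 1.2 × 780 = 0.235872 m
846–1386 m: 0.31 × 1.937×10⁻⁴ × 540 = 0.03242538 m
1300 × 0.34 × 1.167×10⁻⁴ = 0.0515814 m
Δh = 0.01571328 + 0.235872 + 0.03242538 + 0.0515814 = 0.33559206 m ≈ 340 mm

Δh ≈ 340 mm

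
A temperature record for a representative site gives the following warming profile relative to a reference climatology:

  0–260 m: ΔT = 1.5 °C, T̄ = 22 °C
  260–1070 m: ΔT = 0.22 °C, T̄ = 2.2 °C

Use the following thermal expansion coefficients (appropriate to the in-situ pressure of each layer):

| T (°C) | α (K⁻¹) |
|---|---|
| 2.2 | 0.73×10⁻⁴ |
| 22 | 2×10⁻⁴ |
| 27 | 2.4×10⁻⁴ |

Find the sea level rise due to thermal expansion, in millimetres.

Layer 1 at 22 °C → α = 2×10⁻⁴ K⁻¹
Layer 2 at 2.2 °C → α = 0.73×10⁻⁴ K⁻¹
2×10⁻⁴ × 260 × 1.5 = 0.07800 m
0.73×10⁻⁴ × 0.22 × 810 = 0.0130086 m
Δh = 0.07800 + 0.0130086 = 0.0910086 m

Δh ≈ 91.0 mm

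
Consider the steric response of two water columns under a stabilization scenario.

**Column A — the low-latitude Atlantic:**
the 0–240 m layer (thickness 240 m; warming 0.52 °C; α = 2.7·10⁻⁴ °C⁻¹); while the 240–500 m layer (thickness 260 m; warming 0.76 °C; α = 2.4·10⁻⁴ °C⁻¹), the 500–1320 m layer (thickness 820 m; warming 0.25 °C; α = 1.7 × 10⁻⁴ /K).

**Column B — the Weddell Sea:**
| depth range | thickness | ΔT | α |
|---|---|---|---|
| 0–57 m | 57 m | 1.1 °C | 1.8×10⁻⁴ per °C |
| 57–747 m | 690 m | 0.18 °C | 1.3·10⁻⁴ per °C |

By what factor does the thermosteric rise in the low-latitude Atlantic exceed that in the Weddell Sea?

A 0–240 m: 240 × 2.7×10⁻⁴ × 0.52 = 0.033696 m
A Layer 2: 260 × 2.4×10⁻⁴ × 0.76 = 0.047424 m
A Layer 3: 820 × 0.25 × 1.7×10⁻⁴ = 0.03485 m
A total: 0.11597 m
B 1.8×10⁻⁴ × 1.1 × 57 = 0.011286 m
B Layer 2: 1.3×10⁻⁴ × 690 × 0.18 = 0.016146 m
B total: 0.027432 m
Ratio: 0.11597 / 0.027432 ≈ 4.228

a factor of 4.2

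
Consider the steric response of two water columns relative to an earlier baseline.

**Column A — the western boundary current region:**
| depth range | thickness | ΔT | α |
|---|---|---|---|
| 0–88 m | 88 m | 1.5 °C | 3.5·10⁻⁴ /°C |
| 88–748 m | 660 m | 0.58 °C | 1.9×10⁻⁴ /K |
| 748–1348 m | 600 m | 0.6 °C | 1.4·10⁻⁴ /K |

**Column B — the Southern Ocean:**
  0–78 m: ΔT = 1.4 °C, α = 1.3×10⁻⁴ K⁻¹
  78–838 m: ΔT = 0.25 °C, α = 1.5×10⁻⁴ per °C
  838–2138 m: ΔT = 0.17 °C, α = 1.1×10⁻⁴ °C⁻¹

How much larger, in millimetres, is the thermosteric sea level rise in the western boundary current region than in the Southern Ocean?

A Layer 1: 88 × 3.5×10⁻⁴ × 1.5 = 0.04620 m
A 88–748 m: 660 × 0.58 × 1.9×10⁻⁴ = 0.072732 m
A 748–1348 m: 0.6 × 1.4×10⁻⁴ × 600 = 0.05040 m
A total: 0.169332 m
B 1.3×10⁻⁴ × 78 × 1.4 = 0.014196 m
B 760 × 1.5×10⁻⁴ × 0.25 = 0.02850 m
B 838–2138 m: 1.1×10⁻⁴ × 0.17 × 1300 = 0.02431 m
B total: 0.067006 m
Difference: 0.169332 − 0.067006 = 0.102326 m

Δh_A − Δh_B ≈ 102 mm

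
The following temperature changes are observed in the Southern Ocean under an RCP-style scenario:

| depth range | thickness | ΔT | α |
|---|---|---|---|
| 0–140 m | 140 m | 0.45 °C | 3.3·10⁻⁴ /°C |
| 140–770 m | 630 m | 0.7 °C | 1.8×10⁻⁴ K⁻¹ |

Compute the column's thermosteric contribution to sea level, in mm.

about 100 mm

140 × 3.3×10⁻⁴ × 0.45 = 0.02079 m
140–770 m: 0.7 × 1.8×10⁻⁴ × 630 = 0.07938 m
Δh = 0.02079 + 0.07938 = 0.10017 m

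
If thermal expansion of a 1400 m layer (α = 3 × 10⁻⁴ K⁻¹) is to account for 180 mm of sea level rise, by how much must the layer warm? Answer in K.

ΔT = Δh/(αH) = 0.18 / (3×10⁻⁴ × 1400) ≈ 0.4286 K

ΔT ≈ 0.429 K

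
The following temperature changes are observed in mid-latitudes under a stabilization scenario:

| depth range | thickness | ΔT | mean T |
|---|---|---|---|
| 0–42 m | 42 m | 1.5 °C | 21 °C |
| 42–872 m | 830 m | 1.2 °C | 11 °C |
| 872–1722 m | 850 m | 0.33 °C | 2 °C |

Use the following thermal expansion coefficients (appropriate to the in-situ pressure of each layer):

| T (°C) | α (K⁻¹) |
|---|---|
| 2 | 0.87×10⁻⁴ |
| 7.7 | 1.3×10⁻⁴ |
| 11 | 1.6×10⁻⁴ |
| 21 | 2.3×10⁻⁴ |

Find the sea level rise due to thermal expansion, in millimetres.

about 200 mm

Layer 1 at 21 °C → α = 2.3×10⁻⁴ K⁻¹
Layer 2 at 11 °C → α = 1.6×10⁻⁴ K⁻¹
Layer 3 at 2 °C → α = 0.87×10⁻⁴ K⁻¹
42 × 1.5 × 2.3×10⁻⁴ = 0.01449 m
42–872 m: 1.2 × 830 × 1.6×10⁻⁴ = 0.15936 m
0.87×10⁻⁴ × 850 × 0.33 = 0.0244035 m
Δh = 0.01449 + 0.15936 + 0.0244035 = 0.1982535 m ≈ 200 mm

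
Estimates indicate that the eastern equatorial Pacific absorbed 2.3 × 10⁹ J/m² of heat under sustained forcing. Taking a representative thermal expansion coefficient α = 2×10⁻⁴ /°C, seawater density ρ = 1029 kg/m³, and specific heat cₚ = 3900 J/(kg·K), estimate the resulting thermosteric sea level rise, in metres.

Δh = αQ/(ρcₚ) = 2×10⁻⁴ × 2.3×10⁹ / (1029 × 3900) ≈ 0.11462 m

Δh ≈ 0.115 m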